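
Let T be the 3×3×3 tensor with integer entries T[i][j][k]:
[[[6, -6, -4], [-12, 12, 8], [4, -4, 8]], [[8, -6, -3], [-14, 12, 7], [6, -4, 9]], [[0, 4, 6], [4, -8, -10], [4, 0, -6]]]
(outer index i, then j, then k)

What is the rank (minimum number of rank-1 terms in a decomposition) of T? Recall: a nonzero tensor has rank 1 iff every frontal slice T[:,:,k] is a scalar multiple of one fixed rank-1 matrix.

Lower bound: the mode-1 unfolding of T (rows indexed by i, columns by (j,k) = (0,0), (0,1), (0,2), (1,0), (1,1), (1,2), (2,0), (2,1), (2,2)) is [[6, -6, -4, -12, 12, 8, 4, -4, 8], [8, -6, -3, -14, 12, 7, 6, -4, 9], [0, 4, 6, 4, -8, -10, 4, 0, -6]].
There the 3×3 minor on rows i ∈ {0, 1, 2}, columns (j,k) ∈ {(0,0), (0,1), (0,2)} is det [[6, -6, -4], [8, -6, -3], [0, 4, 6]] = 16 ≠ 0, so this unfolding has rank ≥ 3; CP rank is at least every unfolding rank, so rank(T) ≥ 3. (Flattening ranks never certify an upper bound on CP rank; for that we must actually write T with 3 rank-1 terms.)
Upper bound: T is a sum of 3 rank-1 terms, T = (0, 1, 2) ⊗ (1, -1, 1) ⊗ (2, 0, 1) + (1, 1, -1) ⊗ (1, -2, -2) ⊗ (2, -2, -4) + (2, 2, -1) ⊗ (1, -2, 2) ⊗ (2, -2, 0) (written with every a and b primitive with positive leading entry and the scale carried by c; CP decompositions are not unique, and this one is verified by expanding entrywise), so rank(T) ≤ 3.
These bounds meet, so rank(T) = 3.
Check entry T[2,0,1] = 4: (2)·(1)·(0) + (-1)·(1)·(-2) + (-1)·(1)·(-2) = 4.

3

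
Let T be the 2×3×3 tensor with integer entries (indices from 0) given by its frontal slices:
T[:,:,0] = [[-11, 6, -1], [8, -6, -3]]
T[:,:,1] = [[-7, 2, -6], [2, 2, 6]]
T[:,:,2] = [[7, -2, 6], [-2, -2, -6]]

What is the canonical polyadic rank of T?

3

Lower bound: in the mode-2 unfolding of T (rows indexed by j, columns by (i,k)) the 3×3 minor on rows j ∈ {0, 1, 2}, columns (i,k) ∈ {(0,0), (0,1), (1,0)} is det [[-11, -7, 8], [6, 2, -6], [-1, -6, -3]] = 22 ≠ 0, so that unfolding has rank ≥ 3 and hence rank(T) ≥ 3 (CP rank is at least every unfolding rank, though it can be larger).
Upper bound: T is a sum of 3 rank-1 terms, T = [1, -2] ⊗ [1, -2, -2] ⊗ [-1, 1, -1] + [1, -1] ⊗ [2, 0, -1] ⊗ [-1, 0, 0] + [2, -1] ⊗ [2, -1, 1] ⊗ [-2, -2, 2] (written with every a and b primitive with positive leading entry and the scale carried by c; CP decompositions are not unique, and this one is verified by expanding entrywise), so rank(T) ≤ 3.
These bounds meet, so rank(T) = 3.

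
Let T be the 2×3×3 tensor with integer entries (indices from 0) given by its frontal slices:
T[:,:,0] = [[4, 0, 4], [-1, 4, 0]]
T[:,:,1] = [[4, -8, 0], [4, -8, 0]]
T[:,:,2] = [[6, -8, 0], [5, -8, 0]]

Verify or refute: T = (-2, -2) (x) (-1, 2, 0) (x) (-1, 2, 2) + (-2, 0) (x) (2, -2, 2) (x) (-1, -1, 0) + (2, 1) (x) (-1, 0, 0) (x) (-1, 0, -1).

Reconstruct entry (0,0,1) from the claimed factors: Σₗ aₗ[0]bₗ[0]cₗ[1] = (-2)·(-1)·(2) + (-2)·(2)·(-1) + (2)·(-1)·(0) = 8, but T[0,0,1] = 4. The claim is false.

No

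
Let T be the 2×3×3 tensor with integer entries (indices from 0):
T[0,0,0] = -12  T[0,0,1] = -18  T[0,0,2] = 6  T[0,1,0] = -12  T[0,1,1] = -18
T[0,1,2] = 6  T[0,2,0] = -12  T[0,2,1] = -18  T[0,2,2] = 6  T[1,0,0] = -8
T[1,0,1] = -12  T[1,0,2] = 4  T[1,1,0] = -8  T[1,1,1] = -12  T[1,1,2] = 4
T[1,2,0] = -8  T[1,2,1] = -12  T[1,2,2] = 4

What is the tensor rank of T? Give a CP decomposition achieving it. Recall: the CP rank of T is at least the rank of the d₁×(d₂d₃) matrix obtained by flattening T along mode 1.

rank(T) = 1

Lower bound: T ≠ 0 (e.g. T[0,0,0] = -12), so rank(T) ≥ 1.
Upper bound: if T = a (x) b (x) c then every fibre of T is a multiple of the corresponding factor, so read the factors off the fibres through the nonzero entry T[0,0,0] = -12.
The mode-1 fibre T[:,0,0] = [-12, -8] gives a = [3, 2] (primitive direction); the mode-2 fibre T[0,:,0] = [-12, -12, -12] gives b = [1, 1, 1]; then c[k] = T[0,0,k] / (a[0]·b[0]) = [-12, -18, 6] / 3 = [-4, -6, 2].
Expanding [3, 2] (x) [1, 1, 1] (x) [-4, -6, 2] reproduces all 18 entries of T, so T = [3, 2] (x) [1, 1, 1] (x) [-4, -6, 2] and rank(T) ≤ 1.
These bounds meet, so rank(T) = 1.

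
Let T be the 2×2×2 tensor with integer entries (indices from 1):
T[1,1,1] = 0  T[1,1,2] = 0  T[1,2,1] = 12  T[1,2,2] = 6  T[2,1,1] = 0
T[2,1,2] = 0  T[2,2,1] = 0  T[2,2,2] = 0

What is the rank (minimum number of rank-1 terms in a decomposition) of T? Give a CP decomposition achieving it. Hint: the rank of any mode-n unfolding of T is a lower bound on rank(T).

Lower bound: T ≠ 0 (e.g. T[1,2,1] = 12), so rank(T) ≥ 1.
Upper bound: if T = a (x) b (x) c then every fibre of T is a multiple of the corresponding factor, so read the factors off the fibres through the nonzero entry T[1,2,1] = 12.
The mode-1 fibre T[:,2,1] = [12, 0] gives a = [1, 0] (primitive direction); the mode-2 fibre T[1,:,1] = [0, 12] gives b = [0, 1]; then c[k] = T[1,2,k] / (a[1]·b[2]) = [12, 6] / 1 = [12, 6].
Expanding [1, 0] (x) [0, 1] (x) [12, 6] reproduces all 8 entries of T, so T = [1, 0] (x) [0, 1] (x) [12, 6] and rank(T) ≤ 1.
These bounds meet, so rank(T) = 1.
Check entry T[1,2,1] = 12: (1)·(1)·(12) = 12.

rank(T) = 1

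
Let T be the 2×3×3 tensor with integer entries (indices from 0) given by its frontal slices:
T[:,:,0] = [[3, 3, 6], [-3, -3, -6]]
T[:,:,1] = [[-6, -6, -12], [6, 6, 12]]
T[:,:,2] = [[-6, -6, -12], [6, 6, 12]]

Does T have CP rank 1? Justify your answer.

If T = a ⊗ b ⊗ c then every fibre of T is a multiple of the corresponding factor, so read the factors off the fibres through the nonzero entry T[0,0,0] = 3.
The mode-1 fibre T[:,0,0] = [3, -3] gives a = [1, -1] (primitive direction); the mode-2 fibre T[0,:,0] = [3, 3, 6] gives b = [1, 1, 2]; then c[k] = T[0,0,k] / (a[0]·b[0]) = [3, -6, -6] / 1 = [3, -6, -6].
Expanding [1, -1] ⊗ [1, 1, 2] ⊗ [3, -6, -6] reproduces all 18 entries of T, so T = [1, -1] ⊗ [1, 1, 2] ⊗ [3, -6, -6] and rank(T) ≤ 1.
Equivalently every frontal slice T[:,:,k] is c[k] times the rank-1 matrix [1, -1] ⊗ [1, 1, 2]. So T has rank 1 (it is nonzero).

Yes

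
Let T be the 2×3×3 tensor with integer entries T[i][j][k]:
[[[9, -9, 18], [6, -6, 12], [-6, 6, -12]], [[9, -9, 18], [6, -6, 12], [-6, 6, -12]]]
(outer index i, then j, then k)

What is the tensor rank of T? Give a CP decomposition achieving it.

rank(T) = 1

Lower bound: T ≠ 0 (e.g. T[0,0,0] = 9), so rank(T) ≥ 1.
Upper bound: the mode-1 fibre T[:,0,0] = [9, 9] gives a = [1, 1] (primitive direction); the mode-2 fibre T[0,:,0] = [9, 6, -6] gives b = [3, 2, -2]; then c[k] = T[0,0,k] / (a[0]·b[0]) = [9, -9, 18] / 3 = [3, -3, 6].
Expanding [1, 1] (x) [3, 2, -2] (x) [3, -3, 6] reproduces all 18 entries of T, so T = [1, 1] (x) [3, 2, -2] (x) [3, -3, 6] and rank(T) ≤ 1.
These bounds meet, so rank(T) = 1.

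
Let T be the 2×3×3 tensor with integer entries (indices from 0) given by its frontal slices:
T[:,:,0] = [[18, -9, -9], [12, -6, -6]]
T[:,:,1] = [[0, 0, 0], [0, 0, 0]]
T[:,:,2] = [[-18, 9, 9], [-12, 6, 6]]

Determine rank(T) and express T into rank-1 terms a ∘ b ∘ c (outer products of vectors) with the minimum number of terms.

Lower bound: T ≠ 0 (e.g. T[0,0,0] = 18), so rank(T) ≥ 1.
Upper bound: if T = a ∘ b ∘ c then every fibre of T is a multiple of the corresponding factor, so read the factors off the fibres through the nonzero entry T[0,0,0] = 18.
The mode-1 fibre T[:,0,0] = [18, 12] gives a = [3, 2] (primitive direction); the mode-2 fibre T[0,:,0] = [18, -9, -9] gives b = [2, -1, -1]; then c[k] = T[0,0,k] / (a[0]·b[0]) = [18, 0, -18] / 6 = [3, 0, -3].
Expanding [3, 2] ∘ [2, -1, -1] ∘ [3, 0, -3] reproduces all 18 entries of T, so T = [3, 2] ∘ [2, -1, -1] ∘ [3, 0, -3] and rank(T) ≤ 1.
These bounds meet, so rank(T) = 1.
Check entry T[0,0,0] = 18: (3)·(2)·(3) = 18.

rank(T) = 1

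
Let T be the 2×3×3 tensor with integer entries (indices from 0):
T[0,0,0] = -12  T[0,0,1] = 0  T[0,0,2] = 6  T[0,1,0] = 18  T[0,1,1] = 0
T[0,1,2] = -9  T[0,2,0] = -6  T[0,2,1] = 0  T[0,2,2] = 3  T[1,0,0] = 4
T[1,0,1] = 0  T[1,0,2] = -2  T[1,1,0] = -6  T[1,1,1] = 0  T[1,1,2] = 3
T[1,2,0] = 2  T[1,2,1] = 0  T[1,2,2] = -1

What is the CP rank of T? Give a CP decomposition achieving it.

rank(T) = 1

Lower bound: T ≠ 0 (e.g. T[0,0,0] = -12), so rank(T) ≥ 1.
Upper bound: if T = a (x) b (x) c then every fibre of T is a multiple of the corresponding factor, so read the factors off the fibres through the nonzero entry T[0,0,0] = -12.
The mode-1 fibre T[:,0,0] = [-12, 4] gives a = [3, -1] (primitive direction); the mode-2 fibre T[0,:,0] = [-12, 18, -6] gives b = [2, -3, 1]; then c[k] = T[0,0,k] / (a[0]·b[0]) = [-12, 0, 6] / 6 = [-2, 0, 1].
Expanding [3, -1] (x) [2, -3, 1] (x) [-2, 0, 1] reproduces all 18 entries of T, so T = [3, -1] (x) [2, -3, 1] (x) [-2, 0, 1] and rank(T) ≤ 1.
These bounds meet, so rank(T) = 1.
Check entry T[1,2,0] = 2: (-1)·(1)·(-2) = 2.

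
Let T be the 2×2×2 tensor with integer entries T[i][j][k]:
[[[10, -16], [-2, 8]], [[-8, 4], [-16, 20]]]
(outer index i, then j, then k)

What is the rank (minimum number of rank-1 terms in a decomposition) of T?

Lower bound: the mode-3 unfolding of T (rows indexed by k, columns by (i,j) = (0,0), (0,1), (1,0), (1,1)) is [[10, -2, -8, -16], [-16, 8, 4, 20]].
There the 2×2 minor on rows k ∈ {0, 1}, columns (i,j) ∈ {(0,0), (0,1)} is det [[10, -2], [-16, 8]] = 48 ≠ 0, so this unfolding has rank ≥ 2; CP rank is at least every unfolding rank, so rank(T) ≥ 2. (Unfolding ranks only ever bound the CP rank from below — rank(T) can be strictly larger than all of them — so the matching upper bound has to come from an explicit 2-term decomposition.)
Upper bound — finding two terms. Write S_k = T[:,:,k] for the frontal slices: S₀ = [[10, -2], [-8, -16]], S₁ = [[-16, 8], [4, 20]].
If T = a₁ ⊗ b₁ ⊗ c₁ + a₂ ⊗ b₂ ⊗ c₂ then each S_k = c₁[k]·a₁b₁ᵀ + c₂[k]·a₂b₂ᵀ. S₀ and S₁ are linearly independent, so a₁b₁ᵀ and a₂b₂ᵀ must span the same plane of matrices: they are the rank-1 matrices of the form x·S₀ + y·S₁.
det(x·S₀ + y·S₁) is −176·x² + 528·xy − 352·y² = (-176)·(x − 2·y)(x − y), vanishing at (x:y) = (2:1) and (1:1).
M₁ = 2·S₀ + S₁ = [[4, 4], [-12, -12]] = 4·[1, -3][1, 1]ᵀ and M₂ = S₀ + S₁ = [[-6, 6], [-4, 4]] = (-2)·[3, 2][1, -1]ᵀ, so take a₁ = [1, -3], b₁ = [1, 1], a₂ = [3, 2], b₂ = [1, -1].
Each slice is an integer combination of E₁ = a₁b₁ᵀ and E₂ = a₂b₂ᵀ: S₀ = 4·E₁ + 2·E₂, S₁ = −4·E₁ − 4·E₂; reading off coefficients, c₁ = [4, -4] and c₂ = [2, -4].
Hence T = [1, -3] ⊗ [1, 1] ⊗ [4, -4] + [3, 2] ⊗ [1, -1] ⊗ [2, -4], so rank(T) ≤ 2.
These bounds meet, so rank(T) = 2.

2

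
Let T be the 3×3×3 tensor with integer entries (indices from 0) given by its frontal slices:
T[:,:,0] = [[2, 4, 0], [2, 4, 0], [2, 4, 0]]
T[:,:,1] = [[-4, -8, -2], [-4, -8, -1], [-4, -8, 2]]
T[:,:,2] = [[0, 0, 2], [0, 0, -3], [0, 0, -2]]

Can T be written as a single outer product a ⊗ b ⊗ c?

The mode-1 unfolding of T (rows indexed by i, columns by (j,k) = (0,0), (0,1), (0,2), (1,0), (1,1), (1,2), (2,0), (2,1), (2,2)) is [[2, -4, 0, 4, -8, 0, 0, -2, 2], [2, -4, 0, 4, -8, 0, 0, -1, -3], [2, -4, 0, 4, -8, 0, 0, 2, -2]].
There the 3×3 minor on rows i ∈ {0, 1, 2}, columns (j,k) ∈ {(0,0), (2,1), (2,2)} is det [[2, -2, 2], [2, -1, -3], [2, 2, -2]] = 32 ≠ 0, so this unfolding has rank ≥ 3; CP rank is at least every unfolding rank, so rank(T) ≥ 3.
In particular rank(T) ≥ 3 > 1, so T is not rank-1.

No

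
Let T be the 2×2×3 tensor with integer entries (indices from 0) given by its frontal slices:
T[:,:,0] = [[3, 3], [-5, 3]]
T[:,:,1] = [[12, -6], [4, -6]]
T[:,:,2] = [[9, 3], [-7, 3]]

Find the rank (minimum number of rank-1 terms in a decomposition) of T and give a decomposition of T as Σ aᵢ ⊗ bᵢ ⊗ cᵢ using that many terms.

Lower bound: the mode-1 unfolding of T (rows indexed by i, columns by (j,k) = (0,0), (0,1), (0,2), (1,0), (1,1), (1,2)) is [[3, 12, 9, 3, -6, 3], [-5, 4, -7, 3, -6, 3]].
There the 2×2 minor on rows i ∈ {0, 1}, columns (j,k) ∈ {(0,0), (0,1)} is det [[3, 12], [-5, 4]] = 72 ≠ 0, so this unfolding has rank ≥ 2; CP rank is at least every unfolding rank, so rank(T) ≥ 2. (Flattening ranks never certify an upper bound on CP rank; for that we must actually write T with 2 rank-1 terms.)
Upper bound — finding two terms. Write S_k = T[:,:,k] for the frontal slices: S₀ = [[3, 3], [-5, 3]], S₁ = [[12, -6], [4, -6]], S₂ = [[9, 3], [-7, 3]].
If T = a₁ ⊗ b₁ ⊗ c₁ + a₂ ⊗ b₂ ⊗ c₂ then each S_k = c₁[k]·a₁b₁ᵀ + c₂[k]·a₂b₂ᵀ. S₀ and S₁ are linearly independent, so a₁b₁ᵀ and a₂b₂ᵀ must span the same plane of matrices: they are the rank-1 matrices of the form x·S₀ + y·S₁.
det(x·S₀ + y·S₁) is 24·x² − 24·xy − 48·y² = 24·(x − 2·y)(x + y), vanishing at (x:y) = (2:1) and (1:-1).
M₁ = 2·S₀ + S₁ = [[18, 0], [-6, 0]] = 6·(3, -1)(1, 0)ᵀ and M₂ = S₀ − S₁ = [[-9, 9], [-9, 9]] = (-9)·(1, 1)(1, -1)ᵀ, so take a₁ = (3, -1), b₁ = (1, 0), a₂ = (1, 1), b₂ = (1, -1).
Each slice is an integer combination of E₁ = a₁b₁ᵀ and E₂ = a₂b₂ᵀ: S₀ = 2·E₁ − 3·E₂, S₁ = 2·E₁ + 6·E₂, S₂ = 4·E₁ − 3·E₂; reading off coefficients, c₁ = (2, 2, 4) and c₂ = (-3, 6, -3).
Hence T = (3, -1) ⊗ (1, 0) ⊗ (2, 2, 4) + (1, 1) ⊗ (1, -1) ⊗ (-3, 6, -3), so rank(T) ≤ 2.
These bounds meet, so rank(T) = 2.

rank(T) = 2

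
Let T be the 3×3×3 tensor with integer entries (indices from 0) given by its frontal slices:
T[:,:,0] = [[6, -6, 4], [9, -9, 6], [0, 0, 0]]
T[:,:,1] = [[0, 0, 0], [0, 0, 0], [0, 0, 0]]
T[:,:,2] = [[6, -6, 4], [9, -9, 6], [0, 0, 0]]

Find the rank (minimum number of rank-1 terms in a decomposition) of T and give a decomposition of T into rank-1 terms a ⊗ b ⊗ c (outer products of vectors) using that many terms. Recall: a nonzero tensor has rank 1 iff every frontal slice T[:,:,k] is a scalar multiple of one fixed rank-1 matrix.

rank(T) = 1

Lower bound: T ≠ 0 (e.g. T[0,0,0] = 6), so rank(T) ≥ 1.
Upper bound: the mode-1 fibre T[:,0,0] = [6, 9, 0] gives a = (2, 3, 0) (primitive direction); the mode-2 fibre T[0,:,0] = [6, -6, 4] gives b = (3, -3, 2); then c[k] = T[0,0,k] / (a[0]·b[0]) = [6, 0, 6] / 6 = (1, 0, 1).
Expanding (2, 3, 0) ⊗ (3, -3, 2) ⊗ (1, 0, 1) reproduces all 27 entries of T, so T = (2, 3, 0) ⊗ (3, -3, 2) ⊗ (1, 0, 1) and rank(T) ≤ 1.
These bounds meet, so rank(T) = 1.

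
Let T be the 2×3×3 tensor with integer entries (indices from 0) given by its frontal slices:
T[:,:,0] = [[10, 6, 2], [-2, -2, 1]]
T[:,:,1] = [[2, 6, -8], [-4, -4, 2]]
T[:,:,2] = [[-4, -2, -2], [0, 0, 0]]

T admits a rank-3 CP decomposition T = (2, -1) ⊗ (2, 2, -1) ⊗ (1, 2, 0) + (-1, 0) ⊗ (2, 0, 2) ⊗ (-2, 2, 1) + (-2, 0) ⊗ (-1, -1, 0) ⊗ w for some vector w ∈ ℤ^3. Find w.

w = (1, -1, -1)

Subtract the known terms from T to get the rank-1 residual R = (-2, 0) ⊗ (-1, -1, 0) ⊗ w, so R[i,j,k] = a[i]·b[j]·w[k]. Pick indices with nonzero a[0]·b[0] = (-2)·(-1) = 2. Only the fibre through (0,0,·) is needed: R[0,0,:] = T[0,0,:] − Σₗ aₗ[0]bₗ[0]cₗ = [10, 2, -4] − (2)·(2)·(1, 2, 0) − (-1)·(2)·(-2, 2, 1) = [2, -2, -2]. Then w[k] = R[0,0,k] / 2 for each k, giving w = [2, -2, -2] / 2 = (1, -1, -1).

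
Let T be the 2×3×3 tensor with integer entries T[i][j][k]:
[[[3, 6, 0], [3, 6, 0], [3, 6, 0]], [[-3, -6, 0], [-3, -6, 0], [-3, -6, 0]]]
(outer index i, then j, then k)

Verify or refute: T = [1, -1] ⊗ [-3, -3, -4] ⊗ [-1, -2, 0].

Reconstruct entry (0,2,0) from the claimed factors: Σₗ aₗ[0]bₗ[2]cₗ[0] = (1)·(-4)·(-1) = 4, but T[0,2,0] = 3. The claim is false.

No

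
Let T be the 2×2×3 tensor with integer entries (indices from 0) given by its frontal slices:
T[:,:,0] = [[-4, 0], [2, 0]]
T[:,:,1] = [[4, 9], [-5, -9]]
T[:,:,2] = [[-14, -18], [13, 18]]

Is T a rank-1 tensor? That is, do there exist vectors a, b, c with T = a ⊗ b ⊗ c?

No

The mode-2 unfolding of T (rows indexed by j, columns by (i,k) = (0,0), (0,1), (0,2), (1,0), (1,1), (1,2)) is [[-4, 4, -14, 2, -5, 13], [0, 9, -18, 0, -9, 18]].
There the 2×2 minor on rows j ∈ {0, 1}, columns (i,k) ∈ {(0,0), (0,1)} is det [[-4, 4], [0, 9]] = -36 ≠ 0, so this unfolding has rank ≥ 2; CP rank is at least every unfolding rank, so rank(T) ≥ 2.
In particular rank(T) ≥ 2 > 1, so T is not rank-1.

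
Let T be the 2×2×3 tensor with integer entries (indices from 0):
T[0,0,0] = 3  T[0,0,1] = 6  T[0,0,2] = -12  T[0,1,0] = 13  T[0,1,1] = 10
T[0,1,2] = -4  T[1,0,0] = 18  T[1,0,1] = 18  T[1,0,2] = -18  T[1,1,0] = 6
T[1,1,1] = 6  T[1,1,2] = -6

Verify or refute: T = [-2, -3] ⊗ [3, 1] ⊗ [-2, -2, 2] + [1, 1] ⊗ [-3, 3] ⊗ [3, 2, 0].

No

Reconstruct entry (1,0,0) from the claimed factors: Σₗ aₗ[1]bₗ[0]cₗ[0] = (-3)·(3)·(-2) + (1)·(-3)·(3) = 9, but T[1,0,0] = 18. The claim is false.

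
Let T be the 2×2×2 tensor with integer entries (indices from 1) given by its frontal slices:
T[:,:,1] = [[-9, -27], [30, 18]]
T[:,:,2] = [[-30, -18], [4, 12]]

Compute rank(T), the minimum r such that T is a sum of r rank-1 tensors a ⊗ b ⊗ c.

Lower bound: in the mode-2 unfolding of T (rows indexed by j, columns by (i,k)) the 2×2 minor on rows j ∈ {1, 2}, columns (i,k) ∈ {(1,1), (1,2)} is det [[-9, -30], [-27, -18]] = -648 ≠ 0, so that unfolding has rank ≥ 2 and hence rank(T) ≥ 2 (CP rank is at least every unfolding rank, though it can be larger).
Upper bound: with S_k = T[:,:,k], the two rank-1 terms a₁b₁ᵀ, a₂b₂ᵀ are the rank-1 members of the pencil x·S₁ + y·S₂.
det(x·S₁ + y·S₂) is 648·x² − 288·y² = 72·(3·x − 2·y)(3·x + 2·y), vanishing at (x:y) = (2:3) and (2:-3).
M₁ = 2·S₁ + 3·S₂ = [[-108, -108], [72, 72]] = (-36)·(3, -2)(1, 1)ᵀ and M₂ = 2·S₁ − 3·S₂ = [[72, 0], [48, 0]] = 24·(3, 2)(1, 0)ᵀ, so take a₁ = (3, -2), b₁ = (1, 1), a₂ = (3, 2), b₂ = (1, 0).
Each slice is an integer combination of E₁ = a₁b₁ᵀ and E₂ = a₂b₂ᵀ: S₁ = −9·E₁ + 6·E₂, S₂ = −6·E₁ − 4·E₂; reading off coefficients, c₁ = (-9, -6) and c₂ = (6, -4).
Hence T = (3, -2) ⊗ (1, 1) ⊗ (-9, -6) + (3, 2) ⊗ (1, 0) ⊗ (6, -4), so rank(T) ≤ 2.
These bounds meet, so rank(T) = 2.

2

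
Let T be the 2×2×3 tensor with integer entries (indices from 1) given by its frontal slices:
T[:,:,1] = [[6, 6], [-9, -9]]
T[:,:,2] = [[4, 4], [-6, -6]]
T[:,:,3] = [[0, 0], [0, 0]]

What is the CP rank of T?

Lower bound: T ≠ 0 (e.g. T[1,1,1] = 6), so rank(T) ≥ 1.
Upper bound: if T = a (x) b (x) c then every fibre of T is a multiple of the corresponding factor, so read the factors off the fibres through the nonzero entry T[1,1,1] = 6.
The mode-1 fibre T[:,1,1] = [6, -9] gives a = [2, -3] (primitive direction); the mode-2 fibre T[1,:,1] = [6, 6] gives b = [1, 1]; then c[k] = T[1,1,k] / (a[1]·b[1]) = [6, 4, 0] / 2 = [3, 2, 0].
Expanding [2, -3] (x) [1, 1] (x) [3, 2, 0] reproduces all 12 entries of T, so T = [2, -3] (x) [1, 1] (x) [3, 2, 0] and rank(T) ≤ 1.
These bounds meet, so rank(T) = 1.

1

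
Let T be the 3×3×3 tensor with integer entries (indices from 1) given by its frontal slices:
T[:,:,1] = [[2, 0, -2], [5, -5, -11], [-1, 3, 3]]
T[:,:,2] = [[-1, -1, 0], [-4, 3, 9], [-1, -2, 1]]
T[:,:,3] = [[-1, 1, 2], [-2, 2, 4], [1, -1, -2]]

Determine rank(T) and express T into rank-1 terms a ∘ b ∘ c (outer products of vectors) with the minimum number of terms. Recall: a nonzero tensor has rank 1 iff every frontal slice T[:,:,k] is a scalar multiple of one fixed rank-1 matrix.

rank(T) = 3

Lower bound: the mode-2 unfolding of T (rows indexed by j, columns by (i,k) = (1,1), (1,2), (1,3), (2,1), (2,2), (2,3), (3,1), (3,2), (3,3)) is [[2, -1, -1, 5, -4, -2, -1, -1, 1], [0, -1, 1, -5, 3, 2, 3, -2, -1], [-2, 0, 2, -11, 9, 4, 3, 1, -2]].
There the 3×3 minor on rows j ∈ {1, 2, 3}, columns (i,k) ∈ {(1,1), (1,2), (2,1)} is det [[2, -1, 5], [0, -1, -5], [-2, 0, -11]] = 2 ≠ 0, so this unfolding has rank ≥ 3; CP rank is at least every unfolding rank, so rank(T) ≥ 3. (Flattening ranks never certify an upper bound on CP rank; for that we must actually write T with 3 rank-1 terms.)
Upper bound: T is a sum of 3 rank-1 terms, T = [0, 1, 1] ∘ [1, 0, -2] ∘ [1, -2, 0] + [1, 2, -1] ∘ [1, -1, -2] ∘ [2, -1, -1] + [2, -1, 1] ∘ [0, 1, 1] ∘ [1, -1, 0] (one valid choice — decompositions are not unique — normalised so each a, b is primitive with positive first nonzero entry; check it by expanding all entries), so rank(T) ≤ 3.
These bounds meet, so rank(T) = 3.
Check entry T[3,1,2] = -1: (1)·(1)·(-2) + (-1)·(1)·(-1) + (1)·(0)·(-1) = -1.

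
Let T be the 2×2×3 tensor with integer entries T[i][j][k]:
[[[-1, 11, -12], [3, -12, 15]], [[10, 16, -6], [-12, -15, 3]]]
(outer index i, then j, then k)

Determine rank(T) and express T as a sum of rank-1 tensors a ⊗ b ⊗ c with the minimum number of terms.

rank(T) = 2

Lower bound: the mode-3 unfolding of T (rows indexed by k, columns by (i,j) = (0,0), (0,1), (1,0), (1,1)) is [[-1, 3, 10, -12], [11, -12, 16, -15], [-12, 15, -6, 3]].
There the 2×2 minor on rows k ∈ {0, 1}, columns (i,j) ∈ {(0,0), (0,1)} is det [[-1, 3], [11, -12]] = -21 ≠ 0, so this unfolding has rank ≥ 2; CP rank is at least every unfolding rank, so rank(T) ≥ 2. (Flattening ranks never certify an upper bound on CP rank; for that we must actually write T with 2 rank-1 terms.)
Upper bound — finding two terms. Write S_k = T[:,:,k] for the frontal slices: S₀ = [[-1, 3], [10, -12]], S₁ = [[11, -12], [16, -15]], S₂ = [[-12, 15], [-6, 3]].
If T = a₁ ⊗ b₁ ⊗ c₁ + a₂ ⊗ b₂ ⊗ c₂ then each S_k = c₁[k]·a₁b₁ᵀ + c₂[k]·a₂b₂ᵀ. S₀ and S₁ are linearly independent, so a₁b₁ᵀ and a₂b₂ᵀ must span the same plane of matrices: they are the rank-1 matrices of the form x·S₀ + y·S₁.
det(x·S₀ + y·S₁) is −18·x² − 45·xy + 27·y² = (-9)·(x + 3·y)(2·x − y), vanishing at (x:y) = (3:-1) and (1:2).
M₁ = 3·S₀ − S₁ = [[-14, 21], [14, -21]] = (-7)·[1, -1][2, -3]ᵀ and M₂ = S₀ + 2·S₁ = [[21, -21], [42, -42]] = 21·[1, 2][1, -1]ᵀ, so take a₁ = [1, -1], b₁ = [2, -3], a₂ = [1, 2], b₂ = [1, -1].
Each slice is an integer combination of E₁ = a₁b₁ᵀ and E₂ = a₂b₂ᵀ: S₀ = −2·E₁ + 3·E₂, S₁ = E₁ + 9·E₂, S₂ = −3·E₁ − 6·E₂; reading off coefficients, c₁ = [-2, 1, -3] and c₂ = [3, 9, -6].
Hence T = [1, -1] ⊗ [2, -3] ⊗ [-2, 1, -3] + [1, 2] ⊗ [1, -1] ⊗ [3, 9, -6], so rank(T) ≤ 2.
These bounds meet, so rank(T) = 2.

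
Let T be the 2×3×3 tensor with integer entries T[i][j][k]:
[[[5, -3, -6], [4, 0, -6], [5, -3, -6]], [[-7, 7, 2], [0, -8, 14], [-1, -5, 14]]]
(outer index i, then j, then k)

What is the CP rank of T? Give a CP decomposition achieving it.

rank(T) = 3

Lower bound: in the mode-2 unfolding of T (rows indexed by j, columns by (i,k)) the 3×3 minor on rows j ∈ {0, 1, 2}, columns (i,k) ∈ {(0,0), (0,1), (1,0)} is det [[5, -3, -7], [4, 0, 0], [5, -3, -1]] = 72 ≠ 0, so that unfolding has rank ≥ 3 and hence rank(T) ≥ 3 (CP rank is at least every unfolding rank, though it can be larger).
Upper bound: T is a sum of 3 rank-1 terms, T = [0, 1] ⊗ [1, -2, -2] ⊗ [-2, 4, -4] + [1, -1] ⊗ [1, 2, 1] ⊗ [1, 1, -2] + [1, -1] ⊗ [2, 1, 2] ⊗ [2, -2, -2] (written with every a and b primitive with positive leading entry and the scale carried by c; CP decompositions are not unique, and this one is verified by expanding entrywise), so rank(T) ≤ 3.
These bounds meet, so rank(T) = 3.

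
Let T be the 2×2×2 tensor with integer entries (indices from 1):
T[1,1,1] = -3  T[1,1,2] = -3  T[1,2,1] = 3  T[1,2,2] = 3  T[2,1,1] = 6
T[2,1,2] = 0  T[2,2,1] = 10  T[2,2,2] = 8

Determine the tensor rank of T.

Lower bound: in the mode-2 unfolding of T (rows indexed by j, columns by (i,k)) the 2×2 minor on rows j ∈ {1, 2}, columns (i,k) ∈ {(1,1), (2,1)} is det [[-3, 6], [3, 10]] = -48 ≠ 0, so that unfolding has rank ≥ 2 and hence rank(T) ≥ 2 (CP rank is at least every unfolding rank, though it can be larger).
Upper bound: with S_k = T[:,:,k], the two rank-1 terms a₁b₁ᵀ, a₂b₂ᵀ are the rank-1 members of the pencil x·S₁ + y·S₂.
det(x·S₁ + y·S₂) is −48·x² − 72·xy − 24·y² = (-24)·(x + y)(2·x + y), vanishing at (x:y) = (1:-1) and (1:-2).
M₁ = S₁ − S₂ = [[0, 0], [6, 2]] = 2·[0, 1][3, 1]ᵀ and M₂ = S₁ − 2·S₂ = [[3, -3], [6, -6]] = 3·[1, 2][1, -1]ᵀ, so take a₁ = [0, 1], b₁ = [3, 1], a₂ = [1, 2], b₂ = [1, -1].
Each slice is an integer combination of E₁ = a₁b₁ᵀ and E₂ = a₂b₂ᵀ: S₁ = 4·E₁ − 3·E₂, S₂ = 2·E₁ − 3·E₂; reading off coefficients, c₁ = [4, 2] and c₂ = [-3, -3].
Hence T = [0, 1] ⊗ [3, 1] ⊗ [4, 2] + [1, 2] ⊗ [1, -1] ⊗ [-3, -3], so rank(T) ≤ 2.
These bounds meet, so rank(T) = 2.

2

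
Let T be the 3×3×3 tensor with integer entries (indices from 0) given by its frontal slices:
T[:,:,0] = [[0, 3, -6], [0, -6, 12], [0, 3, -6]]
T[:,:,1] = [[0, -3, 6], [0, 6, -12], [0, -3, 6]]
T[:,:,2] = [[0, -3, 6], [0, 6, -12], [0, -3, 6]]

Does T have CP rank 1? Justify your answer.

If T = a ⊗ b ⊗ c then every fibre of T is a multiple of the corresponding factor, so read the factors off the fibres through the nonzero entry T[0,1,0] = 3.
The mode-1 fibre T[:,1,0] = [3, -6, 3] gives a = (1, -2, 1) (primitive direction); the mode-2 fibre T[0,:,0] = [0, 3, -6] gives b = (0, 1, -2); then c[k] = T[0,1,k] / (a[0]·b[1]) = [3, -3, -3] / 1 = (3, -3, -3).
Expanding (1, -2, 1) ⊗ (0, 1, -2) ⊗ (3, -3, -3) reproduces all 27 entries of T, so T = (1, -2, 1) ⊗ (0, 1, -2) ⊗ (3, -3, -3) and rank(T) ≤ 1.
Equivalently every frontal slice T[:,:,k] is c[k] times the rank-1 matrix (1, -2, 1) ⊗ (0, 1, -2). So T has rank 1 (it is nonzero).

Yes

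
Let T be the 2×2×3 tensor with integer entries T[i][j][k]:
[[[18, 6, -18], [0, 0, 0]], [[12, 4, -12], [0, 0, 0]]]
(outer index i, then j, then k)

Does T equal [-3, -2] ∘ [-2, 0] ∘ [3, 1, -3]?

Reconstruct entrywise from the claimed factors. For example, T[0,0,1] = 6 and Σₗ aₗ[0]bₗ[0]cₗ[1] = (-3)·(-2)·(1) = 6; checking all 12 entries, every one matches. The claim holds.

Yes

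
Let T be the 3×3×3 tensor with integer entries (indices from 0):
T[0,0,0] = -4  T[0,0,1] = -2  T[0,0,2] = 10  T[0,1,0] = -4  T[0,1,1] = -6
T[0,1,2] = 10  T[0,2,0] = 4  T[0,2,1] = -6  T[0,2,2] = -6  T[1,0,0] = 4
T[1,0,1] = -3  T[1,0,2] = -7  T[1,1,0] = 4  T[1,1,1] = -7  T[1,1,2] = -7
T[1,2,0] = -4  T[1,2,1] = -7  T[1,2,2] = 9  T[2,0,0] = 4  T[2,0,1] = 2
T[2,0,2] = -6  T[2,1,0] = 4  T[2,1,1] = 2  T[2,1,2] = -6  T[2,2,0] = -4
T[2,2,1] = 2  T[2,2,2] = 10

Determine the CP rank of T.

3

Lower bound: the mode-3 unfolding of T (rows indexed by k, columns by (i,j) = (0,0), (0,1), (0,2), (1,0), (1,1), (1,2), (2,0), (2,1), (2,2)) is [[-4, -4, 4, 4, 4, -4, 4, 4, -4], [-2, -6, -6, -3, -7, -7, 2, 2, 2], [10, 10, -6, -7, -7, 9, -6, -6, 10]].
There the 3×3 minor on rows k ∈ {0, 1, 2}, columns (i,j) ∈ {(0,0), (0,1), (0,2)} is det [[-4, -4, 4], [-2, -6, -6], [10, 10, -6]] = 64 ≠ 0, so this unfolding has rank ≥ 3; CP rank is at least every unfolding rank, so rank(T) ≥ 3. (Flattening ranks never certify an upper bound on CP rank; for that we must actually write T with 3 rank-1 terms.)
Upper bound: T is a sum of 3 rank-1 terms, T = [1, -1, -1] ⊗ [1, 1, -1] ⊗ [-4, 0, 8] + [1, 1, 0] ⊗ [1, 2, 2] ⊗ [0, -4, 0] + [2, 1, 2] ⊗ [1, 1, 1] ⊗ [0, 1, 1] (written with every a and b primitive with positive leading entry and the scale carried by c; CP decompositions are not unique, and this one is verified by expanding entrywise), so rank(T) ≤ 3.
These bounds meet, so rank(T) = 3.
Check entry T[2,0,1] = 2: (-1)·(1)·(0) + (0)·(1)·(-4) + (2)·(1)·(1) = 2.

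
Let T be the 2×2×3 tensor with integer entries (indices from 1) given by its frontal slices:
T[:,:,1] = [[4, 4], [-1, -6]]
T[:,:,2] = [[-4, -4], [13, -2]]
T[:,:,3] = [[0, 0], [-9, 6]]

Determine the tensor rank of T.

Lower bound: the mode-1 unfolding of T (rows indexed by i, columns by (j,k) = (1,1), (1,2), (1,3), (2,1), (2,2), (2,3)) is [[4, -4, 0, 4, -4, 0], [-1, 13, -9, -6, -2, 6]].
There the 2×2 minor on rows i ∈ {1, 2}, columns (j,k) ∈ {(1,1), (1,2)} is det [[4, -4], [-1, 13]] = 48 ≠ 0, so this unfolding has rank ≥ 2; CP rank is at least every unfolding rank, so rank(T) ≥ 2. (This is only a lower bound: in general the CP rank may exceed every unfolding rank, so we still need to exhibit 2 rank-1 terms summing to T.)
Upper bound — finding two terms. Write S_k = T[:,:,k] for the frontal slices: S₁ = [[4, 4], [-1, -6]], S₂ = [[-4, -4], [13, -2]], S₃ = [[0, 0], [-9, 6]].
If T = a₁ ⊗ b₁ ⊗ c₁ + a₂ ⊗ b₂ ⊗ c₂ then each S_k = c₁[k]·a₁b₁ᵀ + c₂[k]·a₂b₂ᵀ. S₁ and S₂ are linearly independent, so a₁b₁ᵀ and a₂b₂ᵀ must span the same plane of matrices: they are the rank-1 matrices of the form x·S₁ + y·S₂.
det(x·S₁ + y·S₂) is −20·x² − 40·xy + 60·y² = (-20)·(x + 3·y)(x − y), vanishing at (x:y) = (3:-1) and (1:1).
M₁ = 3·S₁ − S₂ = [[16, 16], [-16, -16]] = 16·(1, -1)(1, 1)ᵀ and M₂ = S₁ + S₂ = [[0, 0], [12, -8]] = 4·(0, 1)(3, -2)ᵀ, so take a₁ = (1, -1), b₁ = (1, 1), a₂ = (0, 1), b₂ = (3, -2).
Each slice is an integer combination of E₁ = a₁b₁ᵀ and E₂ = a₂b₂ᵀ: S₁ = 4·E₁ + E₂, S₂ = −4·E₁ + 3·E₂, S₃ = −3·E₂; reading off coefficients, c₁ = (4, -4, 0) and c₂ = (1, 3, -3).
Hence T = (1, -1) ⊗ (1, 1) ⊗ (4, -4, 0) + (0, 1) ⊗ (3, -2) ⊗ (1, 3, -3), so rank(T) ≤ 2.
These bounds meet, so rank(T) = 2.
Check entry T[2,2,3] = 6: (-1)·(1)·(0) + (1)·(-2)·(-3) = 6.

2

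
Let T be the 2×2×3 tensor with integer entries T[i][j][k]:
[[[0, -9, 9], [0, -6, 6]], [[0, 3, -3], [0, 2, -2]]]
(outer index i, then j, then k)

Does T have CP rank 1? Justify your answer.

Yes

If T = a ⊗ b ⊗ c then every fibre of T is a multiple of the corresponding factor, so read the factors off the fibres through the nonzero entry T[0,0,1] = -9.
The mode-1 fibre T[:,0,1] = [-9, 3] gives a = (3, -1) (primitive direction); the mode-2 fibre T[0,:,1] = [-9, -6] gives b = (3, 2); then c[k] = T[0,0,k] / (a[0]·b[0]) = [0, -9, 9] / 9 = (0, -1, 1).
Expanding (3, -1) ⊗ (3, 2) ⊗ (0, -1, 1) reproduces all 12 entries of T, so T = (3, -1) ⊗ (3, 2) ⊗ (0, -1, 1) and rank(T) ≤ 1.
Equivalently every frontal slice T[:,:,k] is c[k] times the rank-1 matrix (3, -1) ⊗ (3, 2). So T has rank 1 (it is nonzero).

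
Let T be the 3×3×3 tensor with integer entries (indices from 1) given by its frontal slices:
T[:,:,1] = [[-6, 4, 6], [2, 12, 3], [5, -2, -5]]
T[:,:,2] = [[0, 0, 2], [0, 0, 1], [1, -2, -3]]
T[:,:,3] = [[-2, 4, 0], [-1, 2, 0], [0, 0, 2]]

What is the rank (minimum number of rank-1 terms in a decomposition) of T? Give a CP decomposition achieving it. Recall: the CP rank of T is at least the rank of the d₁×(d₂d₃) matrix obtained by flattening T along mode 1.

rank(T) = 3

Lower bound: the mode-1 unfolding of T (rows indexed by i, columns by (j,k) = (1,1), (1,2), (1,3), (2,1), (2,2), (2,3), (3,1), (3,2), (3,3)) is [[-6, 0, -2, 4, 0, 4, 6, 2, 0], [2, 0, -1, 12, 0, 2, 3, 1, 0], [5, 1, 0, -2, -2, 0, -5, -3, 2]].
There the 3×3 minor on rows i ∈ {1, 2, 3}, columns (j,k) ∈ {(1,1), (1,2), (1,3)} is det [[-6, 0, -2], [2, 0, -1], [5, 1, 0]] = -10 ≠ 0, so this unfolding has rank ≥ 3; CP rank is at least every unfolding rank, so rank(T) ≥ 3. (Unfolding ranks only ever bound the CP rank from below — rank(T) can be strictly larger than all of them — so the matching upper bound has to come from an explicit 3-term decomposition.)
Upper bound: T is a sum of 3 rank-1 terms, T = [1, -2, -1] ⊗ [1, 2, 0] ⊗ [-2, 0, 0] + [2, 1, -2] ⊗ [1, -2, -2] ⊗ [-1, -1, 1] + [2, 1, -1] ⊗ [1, -2, -1] ⊗ [-1, 1, -2] (one valid choice — decompositions are not unique — normalised so each a, b is primitive with positive first nonzero entry; check it by expanding all entries), so rank(T) ≤ 3.
These bounds meet, so rank(T) = 3.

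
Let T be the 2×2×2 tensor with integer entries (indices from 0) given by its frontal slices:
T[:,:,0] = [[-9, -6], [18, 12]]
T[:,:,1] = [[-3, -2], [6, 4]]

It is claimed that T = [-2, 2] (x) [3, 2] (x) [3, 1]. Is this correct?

Reconstruct entry (0,0,0) from the claimed factors: Σₗ aₗ[0]bₗ[0]cₗ[0] = (-2)·(3)·(3) = -18, but T[0,0,0] = -9. The claim is false.

No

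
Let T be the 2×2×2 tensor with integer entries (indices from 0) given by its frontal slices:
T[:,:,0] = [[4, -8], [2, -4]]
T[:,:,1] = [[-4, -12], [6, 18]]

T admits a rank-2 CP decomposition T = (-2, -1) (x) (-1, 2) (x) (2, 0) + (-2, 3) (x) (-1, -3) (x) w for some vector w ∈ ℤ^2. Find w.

w = (0, -2)

Subtract the known terms from T to get the rank-1 residual R = (-2, 3) (x) (-1, -3) (x) w, so R[i,j,k] = a[i]·b[j]·w[k]. Pick indices with nonzero a[0]·b[0] = (-2)·(-1) = 2. Only the fibre through (0,0,·) is needed: R[0,0,:] = T[0,0,:] − Σₗ aₗ[0]bₗ[0]cₗ = [4, -4] − (-2)·(-1)·(2, 0) = [0, -4]. Then w[k] = R[0,0,k] / 2 for each k, giving w = [0, -4] / 2 = (0, -2).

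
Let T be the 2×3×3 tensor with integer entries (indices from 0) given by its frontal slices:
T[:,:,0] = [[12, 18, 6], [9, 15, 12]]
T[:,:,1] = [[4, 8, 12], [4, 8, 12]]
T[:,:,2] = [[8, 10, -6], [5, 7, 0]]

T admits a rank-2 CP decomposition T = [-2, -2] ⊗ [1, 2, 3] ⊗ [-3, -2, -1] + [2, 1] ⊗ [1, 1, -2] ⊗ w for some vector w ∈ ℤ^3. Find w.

Subtract the known terms from T to get the rank-1 residual R = [2, 1] ⊗ [1, 1, -2] ⊗ w, so R[i,j,k] = a[i]·b[j]·w[k]. Pick indices with nonzero a[0]·b[0] = (2)·(1) = 2. Only the fibre through (0,0,·) is needed: R[0,0,:] = T[0,0,:] − Σₗ aₗ[0]bₗ[0]cₗ = [12, 4, 8] − (-2)·(1)·[-3, -2, -1] = [6, 0, 6]. Then w[k] = R[0,0,k] / 2 for each k, giving w = [6, 0, 6] / 2 = [3, 0, 3].

w = [3, 0, 3]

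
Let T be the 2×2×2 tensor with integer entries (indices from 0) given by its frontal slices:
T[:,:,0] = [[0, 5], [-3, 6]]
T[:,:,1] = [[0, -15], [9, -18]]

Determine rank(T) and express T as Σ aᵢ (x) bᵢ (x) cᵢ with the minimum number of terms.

rank(T) = 2

Lower bound: the mode-2 unfolding of T (rows indexed by j, columns by (i,k) = (0,0), (0,1), (1,0), (1,1)) is [[0, 0, -3, 9], [5, -15, 6, -18]].
There the 2×2 minor on rows j ∈ {0, 1}, columns (i,k) ∈ {(0,0), (1,0)} is det [[0, -3], [5, 6]] = 15 ≠ 0, so this unfolding has rank ≥ 2; CP rank is at least every unfolding rank, so rank(T) ≥ 2. (Unfolding ranks only ever bound the CP rank from below — rank(T) can be strictly larger than all of them — so the matching upper bound has to come from an explicit 2-term decomposition.)
Upper bound — finding two terms. Every mode-3 slice of T is a multiple of one matrix: T[:,:,k] = c[k]·M with c = (1, -3) and M = [[0, 5], [-3, 6]] (rows indexed by i, columns by j). So it suffices to write M as a sum of two rank-1 matrices.
Splitting M by its rows (i = 0, 1), M = (1, 0)(0, 5)ᵀ + (0, 1)(-3, 6)ᵀ.
Hence T = (1, 0) (x) (0, 5) (x) (1, -3) + (0, 1) (x) (-3, 6) (x) (1, -3), so rank(T) ≤ 2.
These bounds meet, so rank(T) = 2.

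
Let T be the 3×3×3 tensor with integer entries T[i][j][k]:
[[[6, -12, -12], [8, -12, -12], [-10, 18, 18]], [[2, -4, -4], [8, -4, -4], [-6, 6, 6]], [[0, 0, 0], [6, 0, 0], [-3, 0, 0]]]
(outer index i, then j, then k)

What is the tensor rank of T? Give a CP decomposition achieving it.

rank(T) = 2

Lower bound: the mode-2 unfolding of T (rows indexed by j, columns by (i,k) = (0,0), (0,1), (0,2), (1,0), (1,1), (1,2), (2,0), (2,1), (2,2)) is [[6, -12, -12, 2, -4, -4, 0, 0, 0], [8, -12, -12, 8, -4, -4, 6, 0, 0], [-10, 18, 18, -6, 6, 6, -3, 0, 0]].
There the 2×2 minor on rows j ∈ {0, 1}, columns (i,k) ∈ {(0,0), (0,1)} is det [[6, -12], [8, -12]] = 24 ≠ 0, so this unfolding has rank ≥ 2; CP rank is at least every unfolding rank, so rank(T) ≥ 2. (This is only a lower bound: in general the CP rank may exceed every unfolding rank, so we still need to exhibit 2 rank-1 terms summing to T.)
Upper bound — finding two terms. Write S_k = T[:,:,k] for the frontal slices: S₀ = [[6, 8, -10], [2, 8, -6], [0, 6, -3]], S₁ = [[-12, -12, 18], [-4, -4, 6], [0, 0, 0]], S₂ = [[-12, -12, 18], [-4, -4, 6], [0, 0, 0]].
If T = a₁ ∘ b₁ ∘ c₁ + a₂ ∘ b₂ ∘ c₂ then each S_k = c₁[k]·a₁b₁ᵀ + c₂[k]·a₂b₂ᵀ. S₀ and S₁ are linearly independent, so a₁b₁ᵀ and a₂b₂ᵀ must span the same plane of matrices: they are the rank-1 matrices of the form x·S₀ + y·S₁.
The 2×2 minor of x·S₀ + y·S₁ on rows {0,1}, columns {0,1} is 32·x² − 64·xy = 32·(x − 2·y)(x), vanishing at (x:y) = (2:1) and (0:1).
M₁ = 2·S₀ + S₁ = [[0, 4, -2], [0, 12, -6], [0, 12, -6]] = 2·[1, 3, 3][0, 2, -1]ᵀ and M₂ = S₁ = [[-12, -12, 18], [-4, -4, 6], [0, 0, 0]] = (-2)·[3, 1, 0][2, 2, -3]ᵀ, so take a₁ = [1, 3, 3], b₁ = [0, 2, -1], a₂ = [3, 1, 0], b₂ = [2, 2, -3].
Each slice is an integer combination of E₁ = a₁b₁ᵀ and E₂ = a₂b₂ᵀ: S₀ = E₁ + E₂, S₁ = −2·E₂, S₂ = −2·E₂; reading off coefficients, c₁ = [1, 0, 0] and c₂ = [1, -2, -2].
Hence T = [1, 3, 3] ∘ [0, 2, -1] ∘ [1, 0, 0] + [3, 1, 0] ∘ [2, 2, -3] ∘ [1, -2, -2], so rank(T) ≤ 2.
These bounds meet, so rank(T) = 2.
Check entry T[0,2,0] = -10: (1)·(-1)·(1) + (3)·(-3)·(1) = -10.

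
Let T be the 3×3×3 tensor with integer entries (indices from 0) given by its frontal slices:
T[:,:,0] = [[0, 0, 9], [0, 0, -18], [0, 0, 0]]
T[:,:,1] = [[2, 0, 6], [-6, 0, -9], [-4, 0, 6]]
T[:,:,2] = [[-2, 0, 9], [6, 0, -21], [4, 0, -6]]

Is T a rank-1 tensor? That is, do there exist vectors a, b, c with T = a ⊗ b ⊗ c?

The mode-2 unfolding of T (rows indexed by j, columns by (i,k) = (0,0), (0,1), (0,2), (1,0), (1,1), (1,2), (2,0), (2,1), (2,2)) is [[0, 2, -2, 0, -6, 6, 0, -4, 4], [0, 0, 0, 0, 0, 0, 0, 0, 0], [9, 6, 9, -18, -9, -21, 0, 6, -6]].
There the 2×2 minor on rows j ∈ {0, 2}, columns (i,k) ∈ {(0,0), (0,1)} is det [[0, 2], [9, 6]] = -18 ≠ 0, so this unfolding has rank ≥ 2; CP rank is at least every unfolding rank, so rank(T) ≥ 2.
In particular rank(T) ≥ 2 > 1, so T is not rank-1.

No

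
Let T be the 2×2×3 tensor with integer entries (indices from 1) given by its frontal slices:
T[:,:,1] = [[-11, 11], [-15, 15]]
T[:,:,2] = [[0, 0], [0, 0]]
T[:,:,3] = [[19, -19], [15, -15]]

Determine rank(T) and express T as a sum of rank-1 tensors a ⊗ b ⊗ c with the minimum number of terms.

rank(T) = 2

Lower bound: the mode-1 unfolding of T (rows indexed by i, columns by (j,k) = (1,1), (1,2), (1,3), (2,1), (2,2), (2,3)) is [[-11, 0, 19, 11, 0, -19], [-15, 0, 15, 15, 0, -15]].
There the 2×2 minor on rows i ∈ {1, 2}, columns (j,k) ∈ {(1,1), (1,3)} is det [[-11, 19], [-15, 15]] = 120 ≠ 0, so this unfolding has rank ≥ 2; CP rank is at least every unfolding rank, so rank(T) ≥ 2. (Flattening ranks never certify an upper bound on CP rank; for that we must actually write T with 2 rank-1 terms.)
Upper bound — finding two terms. Every mode-2 slice of T is a multiple of one matrix: T[:,j,:] = b[j]·M with b = [1, -1] and M = [[-11, 0, 19], [-15, 0, 15]] (rows indexed by i, columns by k). So it suffices to write M as a sum of two rank-1 matrices.
Splitting M by its rows (i = 1, 2), M = [1, 0][-11, 0, 19]ᵀ + [0, 1][-15, 0, 15]ᵀ.
Hence T = [1, 0] ⊗ [1, -1] ⊗ [-11, 0, 19] + [0, 1] ⊗ [1, -1] ⊗ [-15, 0, 15], so rank(T) ≤ 2.
These bounds meet, so rank(T) = 2.
Check entry T[2,1,3] = 15: (0)·(1)·(19) + (1)·(1)·(15) = 15.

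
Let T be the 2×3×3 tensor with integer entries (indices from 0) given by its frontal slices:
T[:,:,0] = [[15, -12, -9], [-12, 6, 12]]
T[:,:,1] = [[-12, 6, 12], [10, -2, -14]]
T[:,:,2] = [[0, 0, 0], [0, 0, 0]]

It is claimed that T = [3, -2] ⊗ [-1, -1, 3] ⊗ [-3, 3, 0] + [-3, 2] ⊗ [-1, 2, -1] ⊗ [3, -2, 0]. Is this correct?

No

Reconstruct entry (0,0,0) from the claimed factors: Σₗ aₗ[0]bₗ[0]cₗ[0] = (3)·(-1)·(-3) + (-3)·(-1)·(3) = 18, but T[0,0,0] = 15. The claim is false.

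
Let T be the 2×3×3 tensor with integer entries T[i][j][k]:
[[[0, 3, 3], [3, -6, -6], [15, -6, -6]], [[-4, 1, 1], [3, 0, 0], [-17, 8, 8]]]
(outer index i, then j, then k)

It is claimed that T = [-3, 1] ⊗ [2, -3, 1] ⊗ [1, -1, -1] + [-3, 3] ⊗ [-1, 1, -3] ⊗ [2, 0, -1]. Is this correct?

No

Reconstruct entry (0,0,1) from the claimed factors: Σₗ aₗ[0]bₗ[0]cₗ[1] = (-3)·(2)·(-1) + (-3)·(-1)·(0) = 6, but T[0,0,1] = 3. The claim is false.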